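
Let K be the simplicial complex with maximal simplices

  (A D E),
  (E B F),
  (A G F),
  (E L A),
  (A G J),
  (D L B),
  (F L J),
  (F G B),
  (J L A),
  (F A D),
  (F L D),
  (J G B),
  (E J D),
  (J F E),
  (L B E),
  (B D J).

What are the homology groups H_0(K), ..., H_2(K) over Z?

H_0 ≅ Z,  H_1 ≅ Z^2,  H_2 ≅ Z.

Order the vertices as A < B < D < E < F < G < J < L. Listing each simplex with vertices in this order, K has dimension 2 with simplices:

  0-simplices (8): A, B, D, E, F, G, J, L
  1-simplices (24): AD, AE, AF, AG, AJ, AL, BD, BE, BF, BG, BJ, BL, DE, DF, DJ, DL, EF, EJ, EL, FG, FJ, FL, GJ, JL
  2-simplices (16): ADE, ADF, AEL, AFG, AGJ, AJL, BDJ, BDL, BEF, BEL, BFG, BGJ, DEJ, DFL, EFJ, FJL

giving chain groups C_0 ≅ Z^8, C_1 ≅ Z^24, C_2 ≅ Z^16.

∂_1: C_1 → C_0 sends each edge [p,q] (with p < q) to q − p.
This gives a 8×24 integer matrix of rank 7; reducing to Smith normal form yields diagonal entries (1,1,1,1,1,1,1).

Boundary ∂_2: C_2 → C_1 acts by ∂[p,q,r] = [q,r] − [p,r] + [p,q]. For instance
  ∂AEL = EL − AL + AE,
  ∂ADF = DF − AF + AD.
This gives a 24×16 integer matrix of rank 15; reducing to Smith normal form yields diagonal entries (1,1,1,1,1,1,1,1,1,1,1,1,1,1,1).

Reading off H_k = ker ∂_k / im ∂_{k+1}:

  H_0: rank C_0 − rank ∂_1 = 8 − 7 = 1, and the invariant factors of ∂_1 are all 1, so H_0 ≅ Z.
  H_1: rank ker ∂_1 − rank ∂_2 = (24 − 7) − 15 = 2, and the invariant factors of ∂_2 are all 1, so H_1 ≅ Z^2.
  H_2: rank ker ∂_2 − rank ∂_3 = (16 − 15) − 0 = 1, and there is no ∂_3, so H_2 ≅ Z.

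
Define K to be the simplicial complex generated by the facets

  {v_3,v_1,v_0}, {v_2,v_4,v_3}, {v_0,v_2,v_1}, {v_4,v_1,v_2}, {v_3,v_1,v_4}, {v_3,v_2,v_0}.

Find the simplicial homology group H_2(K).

H_2 ≅ Z.

We work with the vertex ordering v_0 < v_1 < v_2 < v_3 < v_4. The simplices of K, each written with vertices in increasing order, are:

  0-simplices (5): [v_0], [v_1], [v_2], [v_3], [v_4]
  1-simplices (9): [v_0,v_1], [v_0,v_2], [v_0,v_3], [v_1,v_2], [v_1,v_3], [v_1,v_4], [v_2,v_3], [v_2,v_4], [v_3,v_4]
  2-simplices (6): [v_0,v_1,v_2], [v_0,v_1,v_3], [v_0,v_2,v_3], [v_1,v_2,v_4], [v_1,v_3,v_4], [v_2,v_3,v_4]

Hence C_0 ≅ Z^5, C_1 ≅ Z^9, C_2 ≅ Z^6.

Boundary ∂_1: C_1 → C_0 sends each edge [p,q] (with p < q) to q − p. For instance
  ∂[v_2,v_4] = [v_4] − [v_2].
The resulting 5×9 matrix has rank 4, and its Smith normal form has invariant factors (1,1,1,1).

The boundary map ∂_2: C_2 → C_1 acts by ∂[p,q,r] = [q,r] − [p,r] + [p,q]. For instance
  ∂[v_1,v_3,v_4] = [v_3,v_4] − [v_1,v_4] + [v_1,v_3],
  ∂[v_0,v_1,v_2] = [v_1,v_2] − [v_0,v_2] + [v_0,v_1].
The resulting 9×6 matrix has rank 5, and its Smith normal form has invariant factors (1,1,1,1,1).

Now H_k = ker ∂_k / im ∂_{k+1}, so:

  H_2: rank ker ∂_2 − rank ∂_3 = (6 − 5) − 0 = 1, and there is no ∂_3, so H_2 ≅ Z.

(K is a triangulation of the 2-sphere S^2.)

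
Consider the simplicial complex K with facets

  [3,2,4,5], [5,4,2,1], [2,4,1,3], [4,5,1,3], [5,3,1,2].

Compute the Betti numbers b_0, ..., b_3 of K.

Take the total order 1 < 2 < 3 < 4 < 5 on the vertex set. Then K (dimension 3) consists of the simplices:

  0-simplices (5): [1], [2], [3], [4], [5]
  1-simplices (10): [1,2], [1,3], [1,4], [1,5], [2,3], [2,4], [2,5], [3,4], [3,5], [4,5]
  2-simplices (10): [1,2,3], [1,2,4], [1,2,5], [1,3,4], [1,3,5], [1,4,5], [2,3,4], [2,3,5], [2,4,5], [3,4,5]
  3-simplices (5): [1,2,3,4], [1,2,3,5], [1,2,4,5], [1,3,4,5], [2,3,4,5]

Hence C_0 ≅ Z^5, C_1 ≅ Z^10, C_2 ≅ Z^10, C_3 ≅ Z^5.

The boundary map ∂_1: C_1 → C_0 maps an edge to its endpoints' difference, ∂[p,q] = q − p. For instance
  ∂[2,3] = [3] − [2].
The 5×10 boundary matrix has rank 4 and Smith normal form diag(1,1,1,1).

The boundary map ∂_2: C_2 → C_1 sends each 2-simplex [p,q,r] to [q,r] − [p,r] + [p,q]. For instance
  ∂[1,3,5] = [3,5] − [1,5] + [1,3],
  ∂[1,4,5] = [4,5] − [1,5] + [1,4].
As a 10×10 matrix over Z this has rank 6, with invariant factors (1,1,1,1,1,1).

The boundary map ∂_3: C_3 → C_2 sends each 3-simplex σ to the alternating sum Σ_i (−1)^i (σ with its i-th vertex removed). For instance
  ∂[2,3,4,5] = [3,4,5] − [2,4,5] + [2,3,5] − [2,3,4],
  ∂[1,3,4,5] = [3,4,5] − [1,4,5] + [1,3,5] − [1,3,4].
This gives a 10×5 integer matrix of rank 4; reducing to Smith normal form yields diagonal entries (1,1,1,1).

From H_k ≅ ker(∂_k) / im(∂_{k+1}) we obtain:

  H_0: rank C_0 − rank ∂_1 = 5 − 4 = 1, and the invariant factors of ∂_1 are all 1, so H_0 = Z.
  H_1: rank ker ∂_1 − rank ∂_2 = (10 − 4) − 6 = 0, and the invariant factors of ∂_2 are all 1, so H_1 = 0.
  H_2: rank ker ∂_2 − rank ∂_3 = (10 − 6) − 4 = 0, and the invariant factors of ∂_3 are all 1, so H_2 = 0.
  H_3: rank ker ∂_3 − rank ∂_4 = (5 − 4) − 0 = 1, and there is no ∂_4, so H_3 = Z.

As a check, the Euler characteristic is 5 − 10 + 10 − 5 = 0, which agrees with 1 − 0 + 0 − 1 = 0.
(K is a triangulation of the 3-sphere S^3.)

Hence the Betti numbers are b_0 = 1, b_1 = 0, b_2 = 0, b_3 = 1.

b_0 = 1, b_1 = 0, b_2 = 0, b_3 = 1.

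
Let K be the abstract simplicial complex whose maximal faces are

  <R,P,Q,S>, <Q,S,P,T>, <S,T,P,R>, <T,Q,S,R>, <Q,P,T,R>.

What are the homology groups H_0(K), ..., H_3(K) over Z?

Fix the vertex order P < Q < R < S < T and write every simplex with vertices in increasing order. Then dim K = 3 and the simplices of K are:

  0-simplices (5): P, Q, R, S, T
  1-simplices (10): PQ, PR, PS, PT, QR, QS, QT, RS, RT, ST
  2-simplices (10): PQR, PQS, PQT, PRS, PRT, PST, QRS, QRT, QST, RST
  3-simplices (5): PQRS, PQRT, PQST, PRST, QRST

so the chain groups are C_0 ≅ Z^5, C_1 ≅ Z^10, C_2 ≅ Z^10, C_3 ≅ Z^5.

The boundary map ∂_1: C_1 → C_0 is given by ∂[p,q] = [q] − [p].
As a 5×10 matrix over Z this has rank 4, with invariant factors (1,1,1,1).

Boundary ∂_2: C_2 → C_1 sends each 2-simplex [p,q,r] to [q,r] − [p,r] + [p,q]. For instance
  ∂PRT = RT − PT + PR,
  ∂PRS = RS − PS + PR.
The resulting 10×10 matrix has rank 6, and its Smith normal form has invariant factors (1,1,1,1,1,1).

∂_3: C_3 → C_2 sends each 3-simplex σ to the alternating sum Σ_i (−1)^i (σ with its i-th vertex removed). For instance
  ∂PRST = RST − PST + PRT − PRS,
  ∂QRST = RST − QST + QRT − QRS.
The resulting 10×5 matrix has rank 4, and its Smith normal form has invariant factors (1,1,1,1).

Now H_k = ker ∂_k / im ∂_{k+1}, so:

  H_0: rank C_0 − rank ∂_1 = 5 − 4 = 1, and the invariant factors of ∂_1 are all 1, so H_0 ≅ Z.
  H_1: rank ker ∂_1 − rank ∂_2 = (10 − 4) − 6 = 0, and the invariant factors of ∂_2 are all 1, so H_1 ≅ 0.
  H_2: rank ker ∂_2 − rank ∂_3 = (10 − 6) − 4 = 0, and the invariant factors of ∂_3 are all 1, so H_2 ≅ 0.
  H_3: rank ker ∂_3 − rank ∂_4 = (5 − 4) − 0 = 1, and there is no ∂_4, so H_3 ≅ Z.

As a check, the Euler characteristic is 5 − 10 + 10 − 5 = 0, which agrees with 1 − 0 + 0 − 1 = 0.
(K is a triangulation of the 3-sphere S^3.)

H_0 = Z,  H_1 = 0,  H_2 = 0,  H_3 = Z.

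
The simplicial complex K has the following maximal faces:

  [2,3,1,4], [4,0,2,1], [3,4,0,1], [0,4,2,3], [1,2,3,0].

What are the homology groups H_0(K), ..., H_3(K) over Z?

H_0 ≅ Z,  H_1 = 0,  H_2 = 0,  H_3 ≅ Z.

Order the vertices as 0 < 1 < 2 < 3 < 4. Listing each simplex with vertices in this order, K has dimension 3 with simplices:

  0-simplices (5): [0], [1], [2], [3], [4]
  1-simplices (10): [0,1], [0,2], [0,3], [0,4], [1,2], [1,3], [1,4], [2,3], [2,4], [3,4]
  2-simplices (10): [0,1,2], [0,1,3], [0,1,4], [0,2,3], [0,2,4], [0,3,4], [1,2,3], [1,2,4], [1,3,4], [2,3,4]
  3-simplices (5): [0,1,2,3], [0,1,2,4], [0,1,3,4], [0,2,3,4], [1,2,3,4]

giving chain groups C_0 ≅ Z^5, C_1 ≅ Z^10, C_2 ≅ Z^10, C_3 ≅ Z^5.

The boundary map ∂_1: C_1 → C_0 is given by ∂[p,q] = [q] − [p].
As a 5×10 matrix over Z this has rank 4, with invariant factors (1,1,1,1).

Boundary ∂_2: C_2 → C_1 sends each 2-simplex [p,q,r] to [q,r] − [p,r] + [p,q]. For instance
  ∂[1,2,4] = [2,4] − [1,4] + [1,2],
  ∂[0,1,4] = [1,4] − [0,4] + [0,1].
The 10×10 boundary matrix has rank 6 and Smith normal form diag(1,1,1,1,1,1).

Boundary ∂_3: C_3 → C_2 sends each 3-simplex σ to the alternating sum Σ_i (−1)^i (σ with its i-th vertex removed). For instance
  ∂[0,1,2,3] = [1,2,3] − [0,2,3] + [0,1,3] − [0,1,2],
  ∂[0,1,2,4] = [1,2,4] − [0,2,4] + [0,1,4] − [0,1,2].
As a 10×5 matrix over Z this has rank 4, with invariant factors (1,1,1,1).

Now H_k = ker ∂_k / im ∂_{k+1}, so:

  H_0: rank C_0 − rank ∂_1 = 5 − 4 = 1, and the invariant factors of ∂_1 are all 1, so H_0 = Z.
  H_1: rank ker ∂_1 − rank ∂_2 = (10 − 4) − 6 = 0, and the invariant factors of ∂_2 are all 1, so H_1 = 0.
  H_2: rank ker ∂_2 − rank ∂_3 = (10 − 6) − 4 = 0, and the invariant factors of ∂_3 are all 1, so H_2 = 0.
  H_3: rank ker ∂_3 − rank ∂_4 = (5 − 4) − 0 = 1, and there is no ∂_4, so H_3 = Z.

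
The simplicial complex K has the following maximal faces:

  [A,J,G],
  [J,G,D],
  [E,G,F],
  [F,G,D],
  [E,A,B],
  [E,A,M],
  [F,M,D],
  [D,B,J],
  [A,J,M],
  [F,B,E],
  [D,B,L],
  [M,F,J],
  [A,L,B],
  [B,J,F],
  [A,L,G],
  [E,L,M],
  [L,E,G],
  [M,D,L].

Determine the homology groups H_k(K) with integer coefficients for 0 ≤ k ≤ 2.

Order the vertices as A < B < D < E < F < G < J < L < M. Listing each simplex with vertices in this order, K has dimension 2 with simplices:

  0-simplices (9): A, B, D, E, F, G, J, L, M
  1-simplices (27): AB, AE, AG, AJ, AL, AM, BD, BE, BF, BJ, BL, DF, DG, DJ, DL, DM, EF, EG, EL, EM, FG, FJ, FM, GJ, GL, JM, LM
  2-simplices (18): ABE, ABL, AEM, AGJ, AGL, AJM, BDJ, BDL, BEF, BFJ, DFG, DFM, DGJ, DLM, EFG, EGL, ELM, FJM

Hence C_0 ≅ Z^9, C_1 ≅ Z^27, C_2 ≅ Z^18.

Boundary ∂_1: C_1 → C_0 is given by ∂[p,q] = [q] − [p]. For instance
  ∂EF = F − E.
This gives a 9×27 integer matrix of rank 8; reducing to Smith normal form yields diagonal entries (1,1,1,1,1,1,1,1).

Boundary ∂_2: C_2 → C_1 sends each 2-simplex [p,q,r] to [q,r] − [p,r] + [p,q]. For instance
  ∂DGJ = GJ − DJ + DG,
  ∂EGL = GL − EL + EG.
The resulting 27×18 matrix has rank 18, and its Smith normal form has invariant factors (1,1,1,1,1,1,1,1,1,1,1,1,1,1,1,1,1,2).

Now H_k = ker ∂_k / im ∂_{k+1}, so:

  H_0: rank C_0 − rank ∂_1 = 9 − 8 = 1, and the invariant factors of ∂_1 are all 1, so H_0 ≅ Z.
  H_1: rank ker ∂_1 − rank ∂_2 = (27 − 8) − 18 = 1, and ∂_2 has invariant factor 2 > 1, so H_1 ≅ Z ⊕ Z/2Z.
  H_2: rank ker ∂_2 − rank ∂_3 = (18 − 18) − 0 = 0, and there is no ∂_3, so H_2 ≅ 0.

(K is a triangulation of the Klein bottle.)

H_0 = Z,  H_1 = Z ⊕ Z/2Z,  H_2 = 0.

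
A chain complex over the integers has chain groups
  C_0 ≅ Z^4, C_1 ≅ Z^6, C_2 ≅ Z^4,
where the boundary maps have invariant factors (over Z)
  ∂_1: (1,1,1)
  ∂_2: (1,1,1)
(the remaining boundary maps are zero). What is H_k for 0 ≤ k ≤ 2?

H_0: b_0 = 4 − 0 − 3 = 1; torsion from ∂_1 factors > 1: none. So H_0 ≅ Z.
H_1: b_1 = 6 − 3 − 3 = 0; torsion from ∂_2 factors > 1: none. So H_1 ≅ 0.
H_2: b_2 = 4 − 3 − 0 = 1; torsion from ∂_3 factors > 1: none. So H_2 ≅ Z.

H_0 ≅ Z,  H_1 = 0,  H_2 ≅ Z.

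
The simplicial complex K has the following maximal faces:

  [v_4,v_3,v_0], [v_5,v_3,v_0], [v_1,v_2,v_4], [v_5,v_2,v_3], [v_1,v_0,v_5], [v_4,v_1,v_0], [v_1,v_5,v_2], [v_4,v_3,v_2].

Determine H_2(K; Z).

H_2 = Z.

We work with the vertex ordering v_0 < v_1 < v_2 < v_3 < v_4 < v_5. The simplices of K, each written with vertices in increasing order, are:

  0-simplices (6): [v_0], [v_1], [v_2], [v_3], [v_4], [v_5]
  1-simplices (12): [v_0,v_1], [v_0,v_3], [v_0,v_4], [v_0,v_5], [v_1,v_2], [v_1,v_4], [v_1,v_5], [v_2,v_3], [v_2,v_4], [v_2,v_5], [v_3,v_4], [v_3,v_5]
  2-simplices (8): [v_0,v_1,v_4], [v_0,v_1,v_5], [v_0,v_3,v_4], [v_0,v_3,v_5], [v_1,v_2,v_4], [v_1,v_2,v_5], [v_2,v_3,v_4], [v_2,v_3,v_5]

so the chain groups are C_0 ≅ Z^6, C_1 ≅ Z^12, C_2 ≅ Z^8.

The boundary map ∂_1: C_1 → C_0 maps an edge to its endpoints' difference, ∂[p,q] = q − p.
As a 6×12 matrix over Z this has rank 5, with invariant factors (1,1,1,1,1).

The boundary map ∂_2: C_2 → C_1 sends each 2-simplex [p,q,r] to [q,r] − [p,r] + [p,q]. For instance
  ∂[v_0,v_1,v_4] = [v_1,v_4] − [v_0,v_4] + [v_0,v_1],
  ∂[v_0,v_3,v_5] = [v_3,v_5] − [v_0,v_5] + [v_0,v_3].
As a 12×8 matrix over Z this has rank 7, with invariant factors (1,1,1,1,1,1,1).

Computing H_k = (kernel of ∂_k) / (image of ∂_{k+1}):

  H_2: rank ker ∂_2 − rank ∂_3 = (8 − 7) − 0 = 1, and there is no ∂_3, so H_2 = Z.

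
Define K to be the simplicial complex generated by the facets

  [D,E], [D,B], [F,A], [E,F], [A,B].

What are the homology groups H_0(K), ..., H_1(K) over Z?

Fix the vertex order A < B < D < E < F and write every simplex with vertices in increasing order. Then dim K = 1 and the simplices of K are:

  0-simplices (5): A, B, D, E, F
  1-simplices (5): AB, AF, BD, DE, EF

giving chain groups C_0 ≅ Z^5, C_1 ≅ Z^5.

∂_1: C_1 → C_0 maps an edge to its endpoints' difference, ∂[p,q] = q − p. For instance
  ∂DE = E − D.
This gives a 5×5 integer matrix of rank 4; reducing to Smith normal form yields diagonal entries (1,1,1,1).

Computing H_k = (kernel of ∂_k) / (image of ∂_{k+1}):

  H_0: rank C_0 − rank ∂_1 = 5 − 4 = 1, and the invariant factors of ∂_1 are all 1, so H_0 ≅ Z.
  H_1: rank ker ∂_1 − rank ∂_2 = (5 − 4) − 0 = 1, and there is no ∂_2, so H_1 ≅ Z.

As a check, the Euler characteristic is 5 − 5 = 0, which agrees with 1 − 1 = 0.

H_0 ≅ Z,  H_1 ≅ Z.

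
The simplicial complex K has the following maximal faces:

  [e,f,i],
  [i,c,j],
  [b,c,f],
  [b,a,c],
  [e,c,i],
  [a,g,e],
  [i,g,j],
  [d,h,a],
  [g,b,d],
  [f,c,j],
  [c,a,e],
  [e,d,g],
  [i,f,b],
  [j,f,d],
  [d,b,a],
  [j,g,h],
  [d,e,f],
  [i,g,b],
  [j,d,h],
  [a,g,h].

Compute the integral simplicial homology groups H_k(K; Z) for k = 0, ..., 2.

H_0 = Z,  H_1 = Z ⊕ Z/2,  H_2 = 0.

We work with the vertex ordering a < b < c < d < e < f < g < h < i < j. The simplices of K, each written with vertices in increasing order, are:

  0-simplices (10): a, b, c, d, e, f, g, h, i, j
  1-simplices (30): ab, ac, ad, ae, ag, ah, bc, bd, bf, bg, bi, ce, cf, ci, cj, de, df, dg, dh, dj, ef, eg, ei, fi, fj, gh, gi, gj, hj, ij
  2-simplices (20): abc, abd, ace, adh, aeg, agh, bcf, bdg, bfi, bgi, cei, cfj, cij, def, deg, dfj, dhj, efi, ghj, gij

so the chain groups are C_0 ≅ Z^10, C_1 ≅ Z^30, C_2 ≅ Z^20.

Boundary ∂_1: C_1 → C_0 sends each edge [p,q] (with p < q) to q − p. For instance
  ∂eg = g − e.
As a 10×30 matrix over Z this has rank 9, with invariant factors (1,1,1,1,1,1,1,1,1).

The boundary map ∂_2: C_2 → C_1 maps a triangle to the signed sum of its edges. For instance
  ∂efi = fi − ei + ef,
  ∂deg = eg − dg + de.
As a 30×20 matrix over Z this has rank 20, with invariant factors (1,1,1,1,1,1,1,1,1,1,1,1,1,1,1,1,1,1,1,2).

Reading off H_k = ker ∂_k / im ∂_{k+1}:

  H_0: rank C_0 − rank ∂_1 = 10 − 9 = 1, and the invariant factors of ∂_1 are all 1, so H_0 ≅ Z.
  H_1: rank ker ∂_1 − rank ∂_2 = (30 − 9) − 20 = 1, and ∂_2 has invariant factor 2 > 1, so H_1 ≅ Z ⊕ Z/2.
  H_2: rank ker ∂_2 − rank ∂_3 = (20 − 20) − 0 = 0, and there is no ∂_3, so H_2 ≅ 0.

As a check, the Euler characteristic is 10 − 30 + 20 = 0, which agrees with 1 − 1 + 0 = 0.
(K is a triangulation of the Klein bottle.)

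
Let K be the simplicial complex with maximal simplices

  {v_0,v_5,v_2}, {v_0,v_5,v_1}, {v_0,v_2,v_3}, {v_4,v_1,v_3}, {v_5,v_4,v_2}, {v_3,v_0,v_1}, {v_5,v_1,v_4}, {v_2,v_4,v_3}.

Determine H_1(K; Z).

H_1 = 0.

Fix the vertex order v_0 < v_1 < v_2 < v_3 < v_4 < v_5 and write every simplex with vertices in increasing order. Then dim K = 2 and the simplices of K are:

  0-simplices (6): [v_0], [v_1], [v_2], [v_3], [v_4], [v_5]
  1-simplices (12): [v_0,v_1], [v_0,v_2], [v_0,v_3], [v_0,v_5], [v_1,v_3], [v_1,v_4], [v_1,v_5], [v_2,v_3], [v_2,v_4], [v_2,v_5], [v_3,v_4], [v_4,v_5]
  2-simplices (8): [v_0,v_1,v_3], [v_0,v_1,v_5], [v_0,v_2,v_3], [v_0,v_2,v_5], [v_1,v_3,v_4], [v_1,v_4,v_5], [v_2,v_3,v_4], [v_2,v_4,v_5]

Hence C_0 ≅ Z^6, C_1 ≅ Z^12, C_2 ≅ Z^8.

∂_1: C_1 → C_0 is given by ∂[p,q] = [q] − [p]. For instance
  ∂[v_1,v_4] = [v_4] − [v_1].
As a 6×12 matrix over Z this has rank 5, with invariant factors (1,1,1,1,1).

∂_2: C_2 → C_1 sends each 2-simplex [p,q,r] to [q,r] − [p,r] + [p,q]. For instance
  ∂[v_0,v_1,v_3] = [v_1,v_3] − [v_0,v_3] + [v_0,v_1],
  ∂[v_0,v_2,v_5] = [v_2,v_5] − [v_0,v_5] + [v_0,v_2].
The resulting 12×8 matrix has rank 7, and its Smith normal form has invariant factors (1,1,1,1,1,1,1).

From H_k ≅ ker(∂_k) / im(∂_{k+1}) we obtain:

  H_1: rank ker ∂_1 − rank ∂_2 = (12 − 5) − 7 = 0, and the invariant factors of ∂_2 are all 1, so H_1 ≅ 0.

(K is a triangulation of the 2-sphere S^2.)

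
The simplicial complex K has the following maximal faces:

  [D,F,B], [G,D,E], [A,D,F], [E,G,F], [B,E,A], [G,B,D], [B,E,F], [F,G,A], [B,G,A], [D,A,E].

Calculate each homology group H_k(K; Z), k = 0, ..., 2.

H_0 = Z,  H_1 = Z/2Z,  H_2 = 0.

Order the vertices as A < B < D < E < F < G. Listing each simplex with vertices in this order, K has dimension 2 with simplices:

  0-simplices (6): A, B, D, E, F, G
  1-simplices (15): AB, AD, AE, AF, AG, BD, BE, BF, BG, DE, DF, DG, EF, EG, FG
  2-simplices (10): ABE, ABG, ADE, ADF, AFG, BDF, BDG, BEF, DEG, EFG

giving chain groups C_0 ≅ Z^6, C_1 ≅ Z^15, C_2 ≅ Z^10.

The boundary map ∂_1: C_1 → C_0 maps an edge to its endpoints' difference, ∂[p,q] = q − p. For instance
  ∂AE = E − A.
The resulting 6×15 matrix has rank 5, and its Smith normal form has invariant factors (1,1,1,1,1).

The boundary map ∂_2: C_2 → C_1 sends each 2-simplex [p,q,r] to [q,r] − [p,r] + [p,q]. For instance
  ∂ADE = DE − AE + AD,
  ∂BDF = DF − BF + BD.
This gives a 15×10 integer matrix of rank 10; reducing to Smith normal form yields diagonal entries (1,1,1,1,1,1,1,1,1,2).

Now H_k = ker ∂_k / im ∂_{k+1}, so:

  H_0: rank C_0 − rank ∂_1 = 6 − 5 = 1, and the invariant factors of ∂_1 are all 1, so H_0 ≅ Z.
  H_1: rank ker ∂_1 − rank ∂_2 = (15 − 5) − 10 = 0, and ∂_2 has invariant factor 2 > 1, so H_1 ≅ Z/2Z.
  H_2: rank ker ∂_2 − rank ∂_3 = (10 − 10) − 0 = 0, and there is no ∂_3, so H_2 ≅ 0.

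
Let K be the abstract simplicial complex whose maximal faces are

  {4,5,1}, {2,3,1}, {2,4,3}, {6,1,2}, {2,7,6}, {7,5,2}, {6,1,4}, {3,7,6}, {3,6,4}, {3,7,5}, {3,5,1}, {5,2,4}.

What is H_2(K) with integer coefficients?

H_2 = 0.

Fix the vertex order 1 < 2 < 3 < 4 < 5 < 6 < 7 and write every simplex with vertices in increasing order. Then dim K = 2 and the simplices of K are:

  0-simplices (7): [1], [2], [3], [4], [5], [6], [7]
  1-simplices (18): [1,2], [1,3], [1,4], [1,5], [1,6], [2,3], [2,4], [2,5], [2,6], [2,7], [3,4], [3,5], [3,6], [3,7], [4,5], [4,6], [5,7], [6,7]
  2-simplices (12): [1,2,3], [1,2,6], [1,3,5], [1,4,5], [1,4,6], [2,3,4], [2,4,5], [2,5,7], [2,6,7], [3,4,6], [3,5,7], [3,6,7]

so the chain groups are C_0 ≅ Z^7, C_1 ≅ Z^18, C_2 ≅ Z^12.

Boundary ∂_1: C_1 → C_0 sends each edge [p,q] (with p < q) to q − p. For instance
  ∂[4,6] = [6] − [4].
The resulting 7×18 matrix has rank 6, and its Smith normal form has invariant factors (1,1,1,1,1,1).

∂_2: C_2 → C_1 acts by ∂[p,q,r] = [q,r] − [p,r] + [p,q]. For instance
  ∂[1,4,5] = [4,5] − [1,5] + [1,4],
  ∂[1,2,3] = [2,3] − [1,3] + [1,2].
As a 18×12 matrix over Z this has rank 12, with invariant factors (1,1,1,1,1,1,1,1,1,1,1,2).

From H_k ≅ ker(∂_k) / im(∂_{k+1}) we obtain:

  H_2: rank ker ∂_2 − rank ∂_3 = (12 − 12) − 0 = 0, and there is no ∂_3, so H_2 ≅ 0.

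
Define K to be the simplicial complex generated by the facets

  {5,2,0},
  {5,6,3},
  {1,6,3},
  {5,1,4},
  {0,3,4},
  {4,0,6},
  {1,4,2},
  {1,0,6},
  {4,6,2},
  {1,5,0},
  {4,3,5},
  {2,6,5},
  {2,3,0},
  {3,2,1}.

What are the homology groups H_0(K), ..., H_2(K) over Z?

We work with the vertex ordering 0 < 1 < 2 < 3 < 4 < 5 < 6. The simplices of K, each written with vertices in increasing order, are:

  0-simplices (7): [0], [1], [2], [3], [4], [5], [6]
  1-simplices (21): [0,1], [0,2], [0,3], [0,4], [0,5], [0,6], [1,2], [1,3], [1,4], [1,5], [1,6], [2,3], [2,4], [2,5], [2,6], [3,4], [3,5], [3,6], [4,5], [4,6], [5,6]
  2-simplices (14): [0,1,5], [0,1,6], [0,2,3], [0,2,5], [0,3,4], [0,4,6], [1,2,3], [1,2,4], [1,3,6], [1,4,5], [2,4,6], [2,5,6], [3,4,5], [3,5,6]

giving chain groups C_0 ≅ Z^7, C_1 ≅ Z^21, C_2 ≅ Z^14.

∂_1: C_1 → C_0 maps an edge to its endpoints' difference, ∂[p,q] = q − p. For instance
  ∂[2,5] = [5] − [2].
The resulting 7×21 matrix has rank 6, and its Smith normal form has invariant factors (1,1,1,1,1,1).

Boundary ∂_2: C_2 → C_1 acts by ∂[p,q,r] = [q,r] − [p,r] + [p,q]. For instance
  ∂[0,2,5] = [2,5] − [0,5] + [0,2],
  ∂[0,4,6] = [4,6] − [0,6] + [0,4].
As a 21×14 matrix over Z this has rank 13, with invariant factors (1,1,1,1,1,1,1,1,1,1,1,1,1).

Now H_k = ker ∂_k / im ∂_{k+1}, so:

  H_0: rank C_0 − rank ∂_1 = 7 − 6 = 1, and the invariant factors of ∂_1 are all 1, so H_0 ≅ Z.
  H_1: rank ker ∂_1 − rank ∂_2 = (21 − 6) − 13 = 2, and the invariant factors of ∂_2 are all 1, so H_1 ≅ Z^2.
  H_2: rank ker ∂_2 − rank ∂_3 = (14 − 13) − 0 = 1, and there is no ∂_3, so H_2 ≅ Z.

As a check, the Euler characteristic is 7 − 21 + 14 = 0, which agrees with 1 − 2 + 1 = 0.

H_0 ≅ Z,  H_1 ≅ Z^2,  H_2 ≅ Z.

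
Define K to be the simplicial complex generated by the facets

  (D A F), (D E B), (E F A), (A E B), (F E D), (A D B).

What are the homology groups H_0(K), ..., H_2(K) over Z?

We work with the vertex ordering A < B < D < E < F. The simplices of K, each written with vertices in increasing order, are:

  0-simplices (5): A, B, D, E, F
  1-simplices (9): AB, AD, AE, AF, BD, BE, DE, DF, EF
  2-simplices (6): ABD, ABE, ADF, AEF, BDE, DEF

so the chain groups are C_0 ≅ Z^5, C_1 ≅ Z^9, C_2 ≅ Z^6.

∂_1: C_1 → C_0 is given by ∂[p,q] = [q] − [p].
This gives a 5×9 integer matrix of rank 4; reducing to Smith normal form yields diagonal entries (1,1,1,1).

∂_2: C_2 → C_1 acts by ∂[p,q,r] = [q,r] − [p,r] + [p,q]. For instance
  ∂ADF = DF − AF + AD,
  ∂BDE = DE − BE + BD.
This gives a 9×6 integer matrix of rank 5; reducing to Smith normal form yields diagonal entries (1,1,1,1,1).

Now H_k = ker ∂_k / im ∂_{k+1}, so:

  H_0: rank C_0 − rank ∂_1 = 5 − 4 = 1, and the invariant factors of ∂_1 are all 1, so H_0 = Z.
  H_1: rank ker ∂_1 − rank ∂_2 = (9 − 4) − 5 = 0, and the invariant factors of ∂_2 are all 1, so H_1 = 0.
  H_2: rank ker ∂_2 − rank ∂_3 = (6 − 5) − 0 = 1, and there is no ∂_3, so H_2 = Z.

H_0 = Z,  H_1 = 0,  H_2 = Z.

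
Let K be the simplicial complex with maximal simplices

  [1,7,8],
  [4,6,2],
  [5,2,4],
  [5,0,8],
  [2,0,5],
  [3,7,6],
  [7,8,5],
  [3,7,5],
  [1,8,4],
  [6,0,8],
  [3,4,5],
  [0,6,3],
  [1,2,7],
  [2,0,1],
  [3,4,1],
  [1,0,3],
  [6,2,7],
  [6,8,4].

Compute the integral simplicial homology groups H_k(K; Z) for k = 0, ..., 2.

H_0 = Z,  H_1 = Z^2,  H_2 = Z.

Order the vertices as 0 < 1 < 2 < 3 < 4 < 5 < 6 < 7 < 8. Listing each simplex with vertices in this order, K has dimension 2 with simplices:

  0-simplices (9): [0], [1], [2], [3], [4], [5], [6], [7], [8]
  1-simplices (27): (27 of them)
  2-simplices (18): [0,1,2], [0,1,3], [0,2,5], [0,3,6], [0,5,8], [0,6,8], [1,2,7], [1,3,4], [1,4,8], [1,7,8], [2,4,5], [2,4,6], [2,6,7], [3,4,5], [3,5,7], [3,6,7], [4,6,8], [5,7,8]

giving chain groups C_0 ≅ Z^9, C_1 ≅ Z^27, C_2 ≅ Z^18.

Boundary ∂_1: C_1 → C_0 maps an edge to its endpoints' difference, ∂[p,q] = q − p.
This gives a 9×27 integer matrix of rank 8; reducing to Smith normal form yields diagonal entries (1,1,1,1,1,1,1,1).

∂_2: C_2 → C_1 acts by ∂[p,q,r] = [q,r] − [p,r] + [p,q]. For instance
  ∂[1,3,4] = [3,4] − [1,4] + [1,3],
  ∂[2,4,6] = [4,6] − [2,6] + [2,4].
This gives a 27×18 integer matrix of rank 17; reducing to Smith normal form yields diagonal entries (1,1,1,1,1,1,1,1,1,1,1,1,1,1,1,1,1).

From H_k ≅ ker(∂_k) / im(∂_{k+1}) we obtain:

  H_0: rank C_0 − rank ∂_1 = 9 − 8 = 1, and the invariant factors of ∂_1 are all 1, so H_0 = Z.
  H_1: rank ker ∂_1 − rank ∂_2 = (27 − 8) − 17 = 2, and the invariant factors of ∂_2 are all 1, so H_1 = Z^2.
  H_2: rank ker ∂_2 − rank ∂_3 = (18 − 17) − 0 = 1, and there is no ∂_3, so H_2 = Z.

(K is a triangulation of the torus T^2.)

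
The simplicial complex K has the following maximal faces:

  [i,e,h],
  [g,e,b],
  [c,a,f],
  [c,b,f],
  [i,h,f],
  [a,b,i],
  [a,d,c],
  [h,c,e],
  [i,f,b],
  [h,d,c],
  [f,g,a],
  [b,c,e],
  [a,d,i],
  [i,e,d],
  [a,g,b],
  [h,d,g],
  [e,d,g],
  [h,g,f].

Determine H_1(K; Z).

H_1 ≅ Z ⊕ Z/2Z.

Order the vertices as a < b < c < d < e < f < g < h < i. Listing each simplex with vertices in this order, K has dimension 2 with simplices:

  0-simplices (9): a, b, c, d, e, f, g, h, i
  1-simplices (27): ab, ac, ad, af, ag, ai, bc, be, bf, bg, bi, cd, ce, cf, ch, de, dg, dh, di, eg, eh, ei, fg, fh, fi, gh, hi
  2-simplices (18): abg, abi, acd, acf, adi, afg, bce, bcf, beg, bfi, cdh, ceh, deg, dei, dgh, ehi, fgh, fhi

so the chain groups are C_0 ≅ Z^9, C_1 ≅ Z^27, C_2 ≅ Z^18.

Boundary ∂_1: C_1 → C_0 maps an edge to its endpoints' difference, ∂[p,q] = q − p.
The resulting 9×27 matrix has rank 8, and its Smith normal form has invariant factors (1,1,1,1,1,1,1,1).

∂_2: C_2 → C_1 acts by ∂[p,q,r] = [q,r] − [p,r] + [p,q]. For instance
  ∂adi = di − ai + ad,
  ∂beg = eg − bg + be.
As a 27×18 matrix over Z this has rank 18, with invariant factors (1,1,1,1,1,1,1,1,1,1,1,1,1,1,1,1,1,2).

Reading off H_k = ker ∂_k / im ∂_{k+1}:

  H_1: rank ker ∂_1 − rank ∂_2 = (27 − 8) − 18 = 1, and ∂_2 has invariant factor 2 > 1, so H_1 ≅ Z ⊕ Z/2Z.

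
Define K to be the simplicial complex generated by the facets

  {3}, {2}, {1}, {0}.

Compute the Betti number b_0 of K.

K has 4 vertices.
rank ∂_0 = 0, rank ∂_1 = 0 ⇒ b_0 = 4 − 0 − 0 = 4. So H_0 ≅ Z^4.

b_0 = 4.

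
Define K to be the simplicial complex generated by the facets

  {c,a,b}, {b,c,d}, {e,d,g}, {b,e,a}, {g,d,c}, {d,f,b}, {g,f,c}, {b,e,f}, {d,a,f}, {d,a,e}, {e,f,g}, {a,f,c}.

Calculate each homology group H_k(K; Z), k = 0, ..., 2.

Take the total order a < b < c < d < e < f < g on the vertex set. Then K (dimension 2) consists of the simplices:

  0-simplices (7): a, b, c, d, e, f, g
  1-simplices (18): ab, ac, ad, ae, af, bc, bd, be, bf, cd, cf, cg, de, df, dg, ef, eg, fg
  2-simplices (12): abc, abe, acf, ade, adf, bcd, bdf, bef, cdg, cfg, deg, efg

Hence C_0 ≅ Z^7, C_1 ≅ Z^18, C_2 ≅ Z^12.

The boundary map ∂_1: C_1 → C_0 sends each edge [p,q] (with p < q) to q − p. For instance
  ∂cg = g − c.
The resulting 7×18 matrix has rank 6, and its Smith normal form has invariant factors (1,1,1,1,1,1).

The boundary map ∂_2: C_2 → C_1 sends each 2-simplex [p,q,r] to [q,r] − [p,r] + [p,q]. For instance
  ∂efg = fg − eg + ef,
  ∂ade = de − ae + ad.
This gives a 18×12 integer matrix of rank 12; reducing to Smith normal form yields diagonal entries (1,1,1,1,1,1,1,1,1,1,1,2).

Reading off H_k = ker ∂_k / im ∂_{k+1}:

  H_0: rank C_0 − rank ∂_1 = 7 − 6 = 1, and the invariant factors of ∂_1 are all 1, so H_0 = Z.
  H_1: rank ker ∂_1 − rank ∂_2 = (18 − 6) − 12 = 0, and ∂_2 has invariant factor 2 > 1, so H_1 = Z/2.
  H_2: rank ker ∂_2 − rank ∂_3 = (12 − 12) − 0 = 0, and there is no ∂_3, so H_2 = 0.

H_0 = Z,  H_1 = Z/2,  H_2 = 0.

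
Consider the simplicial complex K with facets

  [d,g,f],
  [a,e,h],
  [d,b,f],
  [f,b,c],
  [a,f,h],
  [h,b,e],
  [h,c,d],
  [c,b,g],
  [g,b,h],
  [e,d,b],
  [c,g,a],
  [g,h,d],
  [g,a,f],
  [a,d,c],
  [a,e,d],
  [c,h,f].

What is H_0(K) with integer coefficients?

Fix the vertex order a < b < c < d < e < f < g < h and write every simplex with vertices in increasing order. Then dim K = 2 and the simplices of K are:

  0-simplices (8): a, b, c, d, e, f, g, h
  1-simplices (24): ac, ad, ae, af, ag, ah, bc, bd, be, bf, bg, bh, cd, cf, cg, ch, de, df, dg, dh, eh, fg, fh, gh
  2-simplices (16): acd, acg, ade, aeh, afg, afh, bcf, bcg, bde, bdf, beh, bgh, cdh, cfh, dfg, dgh

so the chain groups are C_0 ≅ Z^8, C_1 ≅ Z^24, C_2 ≅ Z^16.

∂_1: C_1 → C_0 is given by ∂[p,q] = [q] − [p].
The resulting 8×24 matrix has rank 7, and its Smith normal form has invariant factors (1,1,1,1,1,1,1).

∂_2: C_2 → C_1 sends each 2-simplex [p,q,r] to [q,r] − [p,r] + [p,q]. For instance
  ∂dgh = gh − dh + dg,
  ∂dfg = fg − dg + df.
This gives a 24×16 integer matrix of rank 15; reducing to Smith normal form yields diagonal entries (1,1,1,1,1,1,1,1,1,1,1,1,1,1,1).

Now H_k = ker ∂_k / im ∂_{k+1}, so:

  H_0: rank C_0 − rank ∂_1 = 8 − 7 = 1, and the invariant factors of ∂_1 are all 1, so H_0 ≅ Z.

(K is a triangulation of the torus T^2.)

H_0 ≅ Z.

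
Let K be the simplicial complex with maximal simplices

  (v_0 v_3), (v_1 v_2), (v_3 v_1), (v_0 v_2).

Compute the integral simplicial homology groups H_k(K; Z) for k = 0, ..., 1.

Order the vertices as v_0 < v_1 < v_2 < v_3. Listing each simplex with vertices in this order, K has dimension 1 with simplices:

  0-simplices (4): [v_0], [v_1], [v_2], [v_3]
  1-simplices (4): [v_0,v_2], [v_0,v_3], [v_1,v_2], [v_1,v_3]

Hence C_0 ≅ Z^4, C_1 ≅ Z^4.

The boundary map ∂_1: C_1 → C_0 is given by ∂[p,q] = [q] − [p].
This gives a 4×4 integer matrix of rank 3; reducing to Smith normal form yields diagonal entries (1,1,1).

Computing H_k = (kernel of ∂_k) / (image of ∂_{k+1}):

  H_0: rank C_0 − rank ∂_1 = 4 − 3 = 1, and the invariant factors of ∂_1 are all 1, so H_0 ≅ Z.
  H_1: rank ker ∂_1 − rank ∂_2 = (4 − 3) − 0 = 1, and there is no ∂_2, so H_1 ≅ Z.

H_0 ≅ Z,  H_1 ≅ Z.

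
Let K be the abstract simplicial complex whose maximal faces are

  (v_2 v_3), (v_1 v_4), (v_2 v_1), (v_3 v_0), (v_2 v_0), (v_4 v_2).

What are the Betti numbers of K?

Take the total order v_0 < v_1 < v_2 < v_3 < v_4 on the vertex set. Then K (dimension 1) consists of the simplices:

  0-simplices (5): [v_0], [v_1], [v_2], [v_3], [v_4]
  1-simplices (6): [v_0,v_2], [v_0,v_3], [v_1,v_2], [v_1,v_4], [v_2,v_3], [v_2,v_4]

giving chain groups C_0 ≅ Z^5, C_1 ≅ Z^6.

The boundary map ∂_1: C_1 → C_0 sends each edge [p,q] (with p < q) to q − p. For instance
  ∂[v_2,v_4] = [v_4] − [v_2].
This gives a 5×6 integer matrix of rank 4; reducing to Smith normal form yields diagonal entries (1,1,1,1).

Reading off H_k = ker ∂_k / im ∂_{k+1}:

  H_0: rank C_0 − rank ∂_1 = 5 − 4 = 1, and the invariant factors of ∂_1 are all 1, so H_0 ≅ Z.
  H_1: rank ker ∂_1 − rank ∂_2 = (6 − 4) − 0 = 2, and there is no ∂_2, so H_1 ≅ Z^2.

Hence the Betti numbers are b_0 = 1, b_1 = 2.

b_0 = 1, b_1 = 2.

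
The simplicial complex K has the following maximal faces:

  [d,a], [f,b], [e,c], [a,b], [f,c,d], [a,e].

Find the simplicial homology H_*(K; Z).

H_0 = Z,  H_1 = Z^2,  H_2 = 0.

Order the vertices as a < b < c < d < e < f. Listing each simplex with vertices in this order, K has dimension 2 with simplices:

  0-simplices (6): a, b, c, d, e, f
  1-simplices (8): ab, ad, ae, bf, cd, ce, cf, df
  2-simplices (1): cdf

Hence C_0 ≅ Z^6, C_1 ≅ Z^8, C_2 ≅ Z^1.

Boundary ∂_1: C_1 → C_0 sends each edge [p,q] (with p < q) to q − p. For instance
  ∂df = f − d.
The 6×8 boundary matrix has rank 5 and Smith normal form diag(1,1,1,1,1).

∂_2: C_2 → C_1 acts by ∂[p,q,r] = [q,r] − [p,r] + [p,q]. For instance
  ∂cdf = df − cf + cd.
As a 8×1 matrix over Z this has rank 1, with invariant factors (1).

Reading off H_k = ker ∂_k / im ∂_{k+1}:

  H_0: rank C_0 − rank ∂_1 = 6 − 5 = 1, and the invariant factors of ∂_1 are all 1, so H_0 ≅ Z.
  H_1: rank ker ∂_1 − rank ∂_2 = (8 − 5) − 1 = 2, and the invariant factors of ∂_2 are all 1, so H_1 ≅ Z^2.
  H_2: rank ker ∂_2 − rank ∂_3 = (1 − 1) − 0 = 0, and there is no ∂_3, so H_2 ≅ 0.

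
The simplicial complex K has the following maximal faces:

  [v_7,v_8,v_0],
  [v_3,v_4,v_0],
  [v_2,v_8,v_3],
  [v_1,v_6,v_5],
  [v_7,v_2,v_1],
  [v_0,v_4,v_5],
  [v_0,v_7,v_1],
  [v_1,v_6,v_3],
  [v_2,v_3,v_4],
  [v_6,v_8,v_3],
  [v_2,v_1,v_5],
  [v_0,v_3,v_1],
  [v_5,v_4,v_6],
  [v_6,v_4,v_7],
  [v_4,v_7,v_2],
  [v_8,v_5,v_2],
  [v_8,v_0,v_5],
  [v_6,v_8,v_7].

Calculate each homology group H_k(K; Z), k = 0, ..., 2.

H_0 = Z,  H_1 = Z^2,  H_2 = Z.

We work with the vertex ordering v_0 < v_1 < v_2 < v_3 < v_4 < v_5 < v_6 < v_7 < v_8. The simplices of K, each written with vertices in increasing order, are:

  0-simplices (9): [v_0], [v_1], [v_2], [v_3], [v_4], [v_5], [v_6], [v_7], [v_8]
  1-simplices (27): (27 of them)
  2-simplices (18): (18 of them)

Hence C_0 ≅ Z^9, C_1 ≅ Z^27, C_2 ≅ Z^18.

Boundary ∂_1: C_1 → C_0 sends each edge [p,q] (with p < q) to q − p.
The 9×27 boundary matrix has rank 8 and Smith normal form diag(1,1,1,1,1,1,1,1).

The boundary map ∂_2: C_2 → C_1 acts by ∂[p,q,r] = [q,r] − [p,r] + [p,q]. For instance
  ∂[v_2,v_3,v_4] = [v_3,v_4] − [v_2,v_4] + [v_2,v_3],
  ∂[v_0,v_1,v_7] = [v_1,v_7] − [v_0,v_7] + [v_0,v_1].
As a 27×18 matrix over Z this has rank 17, with invariant factors (1,1,1,1,1,1,1,1,1,1,1,1,1,1,1,1,1).

Now H_k = ker ∂_k / im ∂_{k+1}, so:

  H_0: rank C_0 − rank ∂_1 = 9 − 8 = 1, and the invariant factors of ∂_1 are all 1, so H_0 = Z.
  H_1: rank ker ∂_1 − rank ∂_2 = (27 − 8) − 17 = 2, and the invariant factors of ∂_2 are all 1, so H_1 = Z^2.
  H_2: rank ker ∂_2 − rank ∂_3 = (18 − 17) − 0 = 1, and there is no ∂_3, so H_2 = Z.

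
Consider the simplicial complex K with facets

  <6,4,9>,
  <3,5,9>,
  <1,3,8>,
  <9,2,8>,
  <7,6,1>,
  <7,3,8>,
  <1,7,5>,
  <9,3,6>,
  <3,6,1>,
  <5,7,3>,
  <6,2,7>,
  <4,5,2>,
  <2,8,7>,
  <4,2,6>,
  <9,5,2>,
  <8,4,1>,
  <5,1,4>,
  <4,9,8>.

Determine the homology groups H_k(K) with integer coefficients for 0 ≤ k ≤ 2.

H_0 = Z,  H_1 = Z × Z/2,  H_2 = 0.

Fix the vertex order 1 < 2 < 3 < 4 < 5 < 6 < 7 < 8 < 9 and write every simplex with vertices in increasing order. Then dim K = 2 and the simplices of K are:

  0-simplices (9): [1], [2], [3], [4], [5], [6], [7], [8], [9]
  1-simplices (27): (27 of them)
  2-simplices (18): [1,3,6], [1,3,8], [1,4,5], [1,4,8], [1,5,7], [1,6,7], [2,4,5], [2,4,6], [2,5,9], [2,6,7], [2,7,8], [2,8,9], [3,5,7], [3,5,9], [3,6,9], [3,7,8], [4,6,9], [4,8,9]

giving chain groups C_0 ≅ Z^9, C_1 ≅ Z^27, C_2 ≅ Z^18.

The boundary map ∂_1: C_1 → C_0 sends each edge [p,q] (with p < q) to q − p. For instance
  ∂[1,7] = [7] − [1].
The resulting 9×27 matrix has rank 8, and its Smith normal form has invariant factors (1,1,1,1,1,1,1,1).

The boundary map ∂_2: C_2 → C_1 acts by ∂[p,q,r] = [q,r] − [p,r] + [p,q]. For instance
  ∂[3,5,7] = [5,7] − [3,7] + [3,5],
  ∂[1,3,6] = [3,6] − [1,6] + [1,3].
The resulting 27×18 matrix has rank 18, and its Smith normal form has invariant factors (1,1,1,1,1,1,1,1,1,1,1,1,1,1,1,1,1,2).

Reading off H_k = ker ∂_k / im ∂_{k+1}:

  H_0: rank C_0 − rank ∂_1 = 9 − 8 = 1, and the invariant factors of ∂_1 are all 1, so H_0 = Z.
  H_1: rank ker ∂_1 − rank ∂_2 = (27 − 8) − 18 = 1, and ∂_2 has invariant factor 2 > 1, so H_1 = Z × Z/2.
  H_2: rank ker ∂_2 − rank ∂_3 = (18 − 18) − 0 = 0, and there is no ∂_3, so H_2 = 0.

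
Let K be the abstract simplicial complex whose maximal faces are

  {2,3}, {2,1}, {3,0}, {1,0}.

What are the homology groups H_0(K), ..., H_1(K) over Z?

Fix the vertex order 0 < 1 < 2 < 3 and write every simplex with vertices in increasing order. Then dim K = 1 and the simplices of K are:

  0-simplices (4): [0], [1], [2], [3]
  1-simplices (4): [0,1], [0,3], [1,2], [2,3]

so the chain groups are C_0 ≅ Z^4, C_1 ≅ Z^4.

∂_1: C_1 → C_0 maps an edge to its endpoints' difference, ∂[p,q] = q − p.
The resulting 4×4 matrix has rank 3, and its Smith normal form has invariant factors (1,1,1).

Computing H_k = (kernel of ∂_k) / (image of ∂_{k+1}):

  H_0: rank C_0 − rank ∂_1 = 4 − 3 = 1, and the invariant factors of ∂_1 are all 1, so H_0 = Z.
  H_1: rank ker ∂_1 − rank ∂_2 = (4 − 3) − 0 = 1, and there is no ∂_2, so H_1 = Z.

As a check, the Euler characteristic is 4 − 4 = 0, which agrees with 1 − 1 = 0.

H_0 = Z,  H_1 = Z.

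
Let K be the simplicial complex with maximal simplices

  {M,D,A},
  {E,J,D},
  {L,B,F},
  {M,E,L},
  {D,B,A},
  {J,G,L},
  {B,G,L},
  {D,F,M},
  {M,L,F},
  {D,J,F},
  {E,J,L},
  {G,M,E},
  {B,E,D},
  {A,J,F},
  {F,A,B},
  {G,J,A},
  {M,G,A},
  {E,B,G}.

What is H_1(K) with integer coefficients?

H_1 ≅ Z ⊕ Z/2.

We work with the vertex ordering A < B < D < E < F < G < J < L < M. The simplices of K, each written with vertices in increasing order, are:

  0-simplices (9): A, B, D, E, F, G, J, L, M
  1-simplices (27): AB, AD, AF, AG, AJ, AM, BD, BE, BF, BG, BL, DE, DF, DJ, DM, EG, EJ, EL, EM, FJ, FL, FM, GJ, GL, GM, JL, LM
  2-simplices (18): ABD, ABF, ADM, AFJ, AGJ, AGM, BDE, BEG, BFL, BGL, DEJ, DFJ, DFM, EGM, EJL, ELM, FLM, GJL

giving chain groups C_0 ≅ Z^9, C_1 ≅ Z^27, C_2 ≅ Z^18.

The boundary map ∂_1: C_1 → C_0 is given by ∂[p,q] = [q] − [p].
The 9×27 boundary matrix has rank 8 and Smith normal form diag(1,1,1,1,1,1,1,1).

The boundary map ∂_2: C_2 → C_1 maps a triangle to the signed sum of its edges. For instance
  ∂BEG = EG − BG + BE,
  ∂EJL = JL − EL + EJ.
The 27×18 boundary matrix has rank 18 and Smith normal form diag(1,1,1,1,1,1,1,1,1,1,1,1,1,1,1,1,1,2).

Computing H_k = (kernel of ∂_k) / (image of ∂_{k+1}):

  H_1: rank ker ∂_1 − rank ∂_2 = (27 − 8) − 18 = 1, and ∂_2 has invariant factor 2 > 1, so H_1 ≅ Z ⊕ Z/2.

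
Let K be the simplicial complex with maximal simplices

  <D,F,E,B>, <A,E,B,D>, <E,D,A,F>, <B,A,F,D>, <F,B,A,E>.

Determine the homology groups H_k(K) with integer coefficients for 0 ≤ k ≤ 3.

K has 5 vertices, 10 edges, 10 triangles, 5 3-simplices.
rank ∂_0 = 0, rank ∂_1 = 4 ⇒ b_0 = 5 − 0 − 4 = 1; all invariant factors of ∂_1 are 1 so no torsion. So H_0 = Z.
rank ∂_1 = 4, rank ∂_2 = 6 ⇒ b_1 = 10 − 4 − 6 = 0; all invariant factors of ∂_2 are 1 so no torsion. So H_1 = 0.
rank ∂_2 = 6, rank ∂_3 = 4 ⇒ b_2 = 10 − 6 − 4 = 0; all invariant factors of ∂_3 are 1 so no torsion. So H_2 = 0.
rank ∂_3 = 4, rank ∂_4 = 0 ⇒ b_3 = 5 − 4 − 0 = 1. So H_3 = Z.

H_0 = Z,  H_1 = 0,  H_2 = 0,  H_3 = Z.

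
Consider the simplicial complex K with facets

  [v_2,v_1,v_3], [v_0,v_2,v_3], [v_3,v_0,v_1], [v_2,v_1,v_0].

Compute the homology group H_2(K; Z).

H_2 ≅ Z.

Order the vertices as v_0 < v_1 < v_2 < v_3. Listing each simplex with vertices in this order, K has dimension 2 with simplices:

  0-simplices (4): [v_0], [v_1], [v_2], [v_3]
  1-simplices (6): [v_0,v_1], [v_0,v_2], [v_0,v_3], [v_1,v_2], [v_1,v_3], [v_2,v_3]
  2-simplices (4): [v_0,v_1,v_2], [v_0,v_1,v_3], [v_0,v_2,v_3], [v_1,v_2,v_3]

so the chain groups are C_0 ≅ Z^4, C_1 ≅ Z^6, C_2 ≅ Z^4.

∂_1: C_1 → C_0 maps an edge to its endpoints' difference, ∂[p,q] = q − p. For instance
  ∂[v_0,v_1] = [v_1] − [v_0].
The 4×6 boundary matrix has rank 3 and Smith normal form diag(1,1,1).

∂_2: C_2 → C_1 maps a triangle to the signed sum of its edges. For instance
  ∂[v_0,v_2,v_3] = [v_2,v_3] − [v_0,v_3] + [v_0,v_2],
  ∂[v_0,v_1,v_2] = [v_1,v_2] − [v_0,v_2] + [v_0,v_1].
The 6×4 boundary matrix has rank 3 and Smith normal form diag(1,1,1).

Reading off H_k = ker ∂_k / im ∂_{k+1}:

  H_2: rank ker ∂_2 − rank ∂_3 = (4 − 3) − 0 = 1, and there is no ∂_3, so H_2 = Z.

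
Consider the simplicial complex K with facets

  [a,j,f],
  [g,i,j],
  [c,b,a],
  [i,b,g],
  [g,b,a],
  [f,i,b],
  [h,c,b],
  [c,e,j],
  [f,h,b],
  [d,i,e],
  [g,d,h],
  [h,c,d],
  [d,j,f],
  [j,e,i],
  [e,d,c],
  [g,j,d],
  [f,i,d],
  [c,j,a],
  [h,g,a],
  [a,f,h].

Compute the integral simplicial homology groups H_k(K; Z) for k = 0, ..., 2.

H_0 = Z,  H_1 = Z ⊕ Z/2,  H_2 = 0.

Order the vertices as a < b < c < d < e < f < g < h < i < j. Listing each simplex with vertices in this order, K has dimension 2 with simplices:

  0-simplices (10): a, b, c, d, e, f, g, h, i, j
  1-simplices (30): ab, ac, af, ag, ah, aj, bc, bf, bg, bh, bi, cd, ce, ch, cj, de, df, dg, dh, di, dj, ei, ej, fh, fi, fj, gh, gi, gj, ij
  2-simplices (20): abc, abg, acj, afh, afj, agh, bch, bfh, bfi, bgi, cde, cdh, cej, dei, dfi, dfj, dgh, dgj, eij, gij

so the chain groups are C_0 ≅ Z^10, C_1 ≅ Z^30, C_2 ≅ Z^20.

The boundary map ∂_1: C_1 → C_0 maps an edge to its endpoints' difference, ∂[p,q] = q − p.
This gives a 10×30 integer matrix of rank 9; reducing to Smith normal form yields diagonal entries (1,1,1,1,1,1,1,1,1).

Boundary ∂_2: C_2 → C_1 sends each 2-simplex [p,q,r] to [q,r] − [p,r] + [p,q]. For instance
  ∂gij = ij − gj + gi,
  ∂abc = bc − ac + ab.
The 30×20 boundary matrix has rank 20 and Smith normal form diag(1,1,1,1,1,1,1,1,1,1,1,1,1,1,1,1,1,1,1,2).

Computing H_k = (kernel of ∂_k) / (image of ∂_{k+1}):

  H_0: rank C_0 − rank ∂_1 = 10 − 9 = 1, and the invariant factors of ∂_1 are all 1, so H_0 ≅ Z.
  H_1: rank ker ∂_1 − rank ∂_2 = (30 − 9) − 20 = 1, and ∂_2 has invariant factor 2 > 1, so H_1 ≅ Z ⊕ Z/2.
  H_2: rank ker ∂_2 − rank ∂_3 = (20 − 20) − 0 = 0, and there is no ∂_3, so H_2 ≅ 0.

As a check, the Euler characteristic is 10 − 30 + 20 = 0, which agrees with 1 − 1 + 0 = 0.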